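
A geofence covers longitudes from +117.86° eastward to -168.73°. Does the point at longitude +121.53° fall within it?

Yes

Band width going east from +117.86° to -168.73°: ((-168.73 − 117.86) mod 360) = 73.41°.
Offset of +121.53° east of the west edge: ((121.53 − 117.86) mod 360) = 3.67°.
3.67° ≤ 73.41° ⇒ inside.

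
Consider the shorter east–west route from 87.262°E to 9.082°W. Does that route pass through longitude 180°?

Signed shortest Δλ = ((-9.082 − 87.262 + 180) mod 360) − 180 = -96.344°.
Going west by 96.344° from +87.262° reaches -9.082° without touching 180°.

No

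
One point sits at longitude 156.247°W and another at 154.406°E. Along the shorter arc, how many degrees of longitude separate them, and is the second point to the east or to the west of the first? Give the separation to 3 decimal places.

Raw difference: 154.406 − -156.247 = 310.653°.
Normalise into (−180°, 180°]: 310.653° − 360° = -49.347°.
Negative ⇒ the second point lies to the west; separation 49.347°.

49.347° west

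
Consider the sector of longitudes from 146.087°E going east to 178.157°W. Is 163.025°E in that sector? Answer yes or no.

Yes

Band width going east from +146.087° to -178.157°: ((-178.157 − 146.087) mod 360) = 35.756°.
Offset of +163.025° east of the west edge: ((163.025 − 146.087) mod 360) = 16.938°.
16.938° ≤ 35.756° ⇒ inside.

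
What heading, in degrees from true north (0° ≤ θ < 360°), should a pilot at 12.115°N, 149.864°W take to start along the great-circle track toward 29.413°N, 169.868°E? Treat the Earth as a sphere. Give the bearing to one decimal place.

Δλ = 169.868 − -149.864 = 319.732°; wrapped into (−180°, 180°]: -40.268°.
θ = atan2( sin Δλ · cos φ₂ , cos φ₁ · sin φ₂ − sin φ₁ · cos φ₂ · cos Δλ )
  = atan2(-0.56305, 0.34067) = -58.825° → normalised to [0°, 360°): 301.175°.

301.2°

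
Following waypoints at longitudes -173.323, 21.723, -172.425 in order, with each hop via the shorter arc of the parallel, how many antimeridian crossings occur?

2

Leg 1: -173.323° → +21.723°, shortest Δλ = -164.954° (west) — crosses 180°.
Leg 2: +21.723° → -172.425°, shortest Δλ = 165.852° (east) — crosses 180°.
Total crossings: 2.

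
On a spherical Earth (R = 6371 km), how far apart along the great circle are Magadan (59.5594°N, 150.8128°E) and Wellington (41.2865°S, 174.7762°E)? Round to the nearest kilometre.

Δλ = 174.7762 − 150.8128 = 23.9634°.
Δφ = -41.2865 − 59.5594 = -100.8459°.
a = sin²(Δφ/2) + cos φ₁ · cos φ₂ · sin²(Δλ/2) = 0.610491.
c = 2·atan2(√a, √(1−a)) = 1.79362 rad → d = 6371·c ≈ 11427.14 km.

11427 km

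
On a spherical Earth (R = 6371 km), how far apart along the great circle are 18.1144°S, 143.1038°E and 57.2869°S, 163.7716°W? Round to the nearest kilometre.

Δλ = -163.7716 − 143.1038 = -306.8754°; wrapped into (−180°, 180°]: 53.1246°.
Δφ = -57.2869 − -18.1144 = -39.1725°.
a = sin²(Δφ/2) + cos φ₁ · cos φ₂ · sin²(Δλ/2) = 0.215086.
c = 2·atan2(√a, √(1−a)) = 0.96450 rad → d = 6371·c ≈ 6144.83 km.

6145 km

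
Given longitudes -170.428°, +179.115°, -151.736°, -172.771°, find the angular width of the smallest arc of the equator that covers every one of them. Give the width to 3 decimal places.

29.149°

Sort the longitudes: -172.771°, -170.428°, -151.736°, +179.115°.
Eastward gaps between consecutive values (wrapping around): 2.343°, 18.692°, 330.851°, 8.114°.
Largest gap = 330.851° ⇒ minimal covering band is its complement: 360° − 330.851° = 29.149°.
Band runs from +179.115° eastward to -151.736°, crossing the antimeridian.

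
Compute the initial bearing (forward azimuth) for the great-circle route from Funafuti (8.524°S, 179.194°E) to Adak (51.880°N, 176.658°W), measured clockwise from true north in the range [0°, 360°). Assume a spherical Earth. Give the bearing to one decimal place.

2.9°

Δλ = -176.658 − 179.194 = -355.852°; wrapped into (−180°, 180°]: 4.148°.
θ = atan2( sin Δλ · cos φ₂ , cos φ₁ · sin φ₂ − sin φ₁ · cos φ₂ · cos Δλ )
  = atan2(0.04465, 0.86929) = 2.940° → normalised to [0°, 360°): 2.940°.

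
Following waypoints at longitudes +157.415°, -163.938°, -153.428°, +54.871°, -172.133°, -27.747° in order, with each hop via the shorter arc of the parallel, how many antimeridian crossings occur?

Leg 1: +157.415° → -163.938°, shortest Δλ = 38.647° (east) — crosses 180°.
Leg 2: -163.938° → -153.428°, shortest Δλ = 10.51° (east) — does not cross 180°.
Leg 3: -153.428° → +54.871°, shortest Δλ = -151.701° (west) — crosses 180°.
Leg 4: +54.871° → -172.133°, shortest Δλ = 132.996° (east) — crosses 180°.
Leg 5: -172.133° → -27.747°, shortest Δλ = 144.386° (east) — does not cross 180°.
Total crossings: 3.

3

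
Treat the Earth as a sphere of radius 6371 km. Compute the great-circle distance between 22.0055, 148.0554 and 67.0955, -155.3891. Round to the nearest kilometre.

Δλ = -155.3891 − 148.0554 = -303.4445°; wrapped into (−180°, 180°]: 56.5555°.
Δφ = 67.0955 − 22.0055 = 45.0900°.
a = sin²(Δφ/2) + cos φ₁ · cos φ₂ · sin²(Δλ/2) = 0.227988.
c = 2·atan2(√a, √(1−a)) = 0.99557 rad → d = 6371·c ≈ 6342.79 km.

6343 km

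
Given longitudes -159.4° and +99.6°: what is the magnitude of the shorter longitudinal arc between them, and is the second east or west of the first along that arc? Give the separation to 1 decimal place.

Raw difference: 99.6 − -159.4 = 259.0°.
Normalise into (−180°, 180°]: 259.0° − 360° = -101.0°.
Negative ⇒ the second point lies to the west; separation 101.0°.

101.0° west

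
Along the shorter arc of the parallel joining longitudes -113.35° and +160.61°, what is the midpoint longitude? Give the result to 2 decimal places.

-156.37°

Signed shortest Δλ from -113.35° to +160.61° is -86.04°.
Midpoint longitude = -113.35° + (-86.04°)/2 = -113.35° − 43.02° = -156.37°.
(The naïve average (-113.35 + +160.61)/2 = 23.63° is on the wrong side of the globe.)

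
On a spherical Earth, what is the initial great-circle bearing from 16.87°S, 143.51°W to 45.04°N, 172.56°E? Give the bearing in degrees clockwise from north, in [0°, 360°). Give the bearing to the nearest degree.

329°

Δλ = 172.56 − -143.51 = 316.07°; wrapped into (−180°, 180°]: -43.93°.
θ = atan2( sin Δλ · cos φ₂ , cos φ₁ · sin φ₂ − sin φ₁ · cos φ₂ · cos Δλ )
  = atan2(-0.49023, 0.82483) = -30.725° → normalised to [0°, 360°): 329.275°.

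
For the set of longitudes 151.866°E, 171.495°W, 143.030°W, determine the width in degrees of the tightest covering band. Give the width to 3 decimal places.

65.104°

Sort the longitudes: -171.495°, -143.030°, +151.866°.
Eastward gaps between consecutive values (wrapping around): 28.465°, 294.896°, 36.639°.
Largest gap = 294.896° ⇒ minimal covering band is its complement: 360° − 294.896° = 65.104°.
Band runs from +151.866° eastward to -143.030°, crossing the antimeridian.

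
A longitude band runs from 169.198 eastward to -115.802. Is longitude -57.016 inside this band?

Band width going east from +169.198° to -115.802°: ((-115.802 − 169.198) mod 360) = 75.000°.
Offset of -57.016° east of the west edge: ((-57.016 − 169.198) mod 360) = 133.786°.
133.786° > 75.000° ⇒ outside.

No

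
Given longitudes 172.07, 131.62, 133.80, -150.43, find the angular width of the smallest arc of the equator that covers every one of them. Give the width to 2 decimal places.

Sort the longitudes: -150.43°, +131.62°, +133.80°, +172.07°.
Eastward gaps between consecutive values (wrapping around): 282.05°, 2.18°, 38.27°, 37.50°.
Largest gap = 282.05° ⇒ minimal covering band is its complement: 360° − 282.05° = 77.95°.
Band runs from +131.62° eastward to -150.43°, crossing the antimeridian.

77.95°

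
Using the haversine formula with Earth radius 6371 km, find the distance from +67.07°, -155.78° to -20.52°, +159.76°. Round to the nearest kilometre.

Δλ = 159.76 − -155.78 = 315.54°; wrapped into (−180°, 180°]: -44.46°.
Δφ = -20.52 − 67.07 = -87.59°.
a = sin²(Δφ/2) + cos φ₁ · cos φ₂ · sin²(Δλ/2) = 0.531201.
c = 2·atan2(√a, √(1−a)) = 1.63324 rad → d = 6371·c ≈ 10405.37 km.

10405 km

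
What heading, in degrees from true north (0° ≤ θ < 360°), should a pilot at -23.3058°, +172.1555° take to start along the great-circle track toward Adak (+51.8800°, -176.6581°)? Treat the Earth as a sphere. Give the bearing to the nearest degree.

7°

Δλ = -176.6581 − 172.1555 = -348.8136°; wrapped into (−180°, 180°]: 11.1864°.
θ = atan2( sin Δλ · cos φ₂ , cos φ₁ · sin φ₂ − sin φ₁ · cos φ₂ · cos Δλ )
  = atan2(0.11976, 0.96212) = 7.095° → normalised to [0°, 360°): 7.095°.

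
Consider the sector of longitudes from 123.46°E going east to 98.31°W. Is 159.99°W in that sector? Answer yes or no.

Band width going east from +123.46° to -98.31°: ((-98.31 − 123.46) mod 360) = 138.23°.
Offset of -159.99° east of the west edge: ((-159.99 − 123.46) mod 360) = 76.55°.
76.55° ≤ 138.23° ⇒ inside.

Yes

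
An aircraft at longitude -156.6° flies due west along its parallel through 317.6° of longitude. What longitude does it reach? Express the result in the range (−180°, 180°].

Start at -156.6°; shift −317.6° → -474.2°.
-474.2° lies outside (−180°, 180°]; add 360° → -114.2°.

-114.2°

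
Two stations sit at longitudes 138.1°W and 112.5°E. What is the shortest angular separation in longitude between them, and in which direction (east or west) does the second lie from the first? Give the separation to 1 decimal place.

109.4° west

Raw difference: 112.5 − -138.1 = 250.6°.
Normalise into (−180°, 180°]: 250.6° − 360° = -109.4°.
Negative ⇒ the second point lies to the west; separation 109.4°.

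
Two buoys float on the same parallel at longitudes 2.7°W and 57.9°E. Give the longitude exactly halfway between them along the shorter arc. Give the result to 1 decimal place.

Signed shortest Δλ from -2.7° to +57.9° is +60.6°.
Midpoint longitude = -2.7° + (+60.6°)/2 = -2.7° + 30.3° = +27.6°.

27.6°E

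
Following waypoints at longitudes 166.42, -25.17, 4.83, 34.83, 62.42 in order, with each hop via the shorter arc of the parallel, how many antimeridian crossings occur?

Leg 1: +166.42° → -25.17°, shortest Δλ = 168.41° (east) — crosses 180°.
Leg 2: -25.17° → +4.83°, shortest Δλ = 30.0° (east) — does not cross 180°.
Leg 3: +4.83° → +34.83°, shortest Δλ = 30.0° (east) — does not cross 180°.
Leg 4: +34.83° → +62.42°, shortest Δλ = 27.59° (east) — does not cross 180°.
Total crossings: 1.

1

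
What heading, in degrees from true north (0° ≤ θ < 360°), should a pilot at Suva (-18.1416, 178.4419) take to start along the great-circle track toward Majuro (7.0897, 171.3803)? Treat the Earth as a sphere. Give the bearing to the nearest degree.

344°

Δλ = 171.3803 − 178.4419 = -7.0616°.
θ = atan2( sin Δλ · cos φ₂ , cos φ₁ · sin φ₂ − sin φ₁ · cos φ₂ · cos Δλ )
  = atan2(-0.12200, 0.42393) = -16.055° → normalised to [0°, 360°): 343.945°.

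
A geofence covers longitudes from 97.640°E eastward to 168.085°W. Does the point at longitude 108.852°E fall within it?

Yes

Band width going east from +97.640° to -168.085°: ((-168.085 − 97.640) mod 360) = 94.275°.
Offset of +108.852° east of the west edge: ((108.852 − 97.640) mod 360) = 11.212°.
11.212° ≤ 94.275° ⇒ inside.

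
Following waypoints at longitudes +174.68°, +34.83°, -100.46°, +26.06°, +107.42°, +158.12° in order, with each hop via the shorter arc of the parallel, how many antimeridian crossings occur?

0

Leg 1: +174.68° → +34.83°, shortest Δλ = -139.85° (west) — does not cross 180°.
Leg 2: +34.83° → -100.46°, shortest Δλ = -135.29° (west) — does not cross 180°.
Leg 3: -100.46° → +26.06°, shortest Δλ = 126.52° (east) — does not cross 180°.
Leg 4: +26.06° → +107.42°, shortest Δλ = 81.36° (east) — does not cross 180°.
Leg 5: +107.42° → +158.12°, shortest Δλ = 50.7° (east) — does not cross 180°.
Total crossings: 0.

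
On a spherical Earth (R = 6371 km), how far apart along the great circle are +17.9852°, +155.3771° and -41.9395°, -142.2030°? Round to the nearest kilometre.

9233 km

Δλ = -142.2030 − 155.3771 = -297.5801°; wrapped into (−180°, 180°]: 62.4199°.
Δφ = -41.9395 − 17.9852 = -59.9247°.
a = sin²(Δφ/2) + cos φ₁ · cos φ₂ · sin²(Δλ/2) = 0.439400.
c = 2·atan2(√a, √(1−a)) = 1.44930 rad → d = 6371·c ≈ 9233.48 km.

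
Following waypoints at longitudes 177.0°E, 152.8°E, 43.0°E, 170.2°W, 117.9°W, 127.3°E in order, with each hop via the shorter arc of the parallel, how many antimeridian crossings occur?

Leg 1: +177.0° → +152.8°, shortest Δλ = -24.2° (west) — does not cross 180°.
Leg 2: +152.8° → +43.0°, shortest Δλ = -109.8° (west) — does not cross 180°.
Leg 3: +43.0° → -170.2°, shortest Δλ = 146.8° (east) — crosses 180°.
Leg 4: -170.2° → -117.9°, shortest Δλ = 52.3° (east) — does not cross 180°.
Leg 5: -117.9° → +127.3°, shortest Δλ = -114.8° (west) — crosses 180°.
Total crossings: 2.

2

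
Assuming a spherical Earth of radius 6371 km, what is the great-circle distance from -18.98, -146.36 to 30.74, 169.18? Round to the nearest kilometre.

7289 km

Δλ = 169.18 − -146.36 = 315.54°; wrapped into (−180°, 180°]: -44.46°.
Δφ = 30.74 − -18.98 = 49.72°.
a = sin²(Δφ/2) + cos φ₁ · cos φ₂ · sin²(Δλ/2) = 0.293070.
c = 2·atan2(√a, √(1−a)) = 1.14411 rad → d = 6371·c ≈ 7289.10 km.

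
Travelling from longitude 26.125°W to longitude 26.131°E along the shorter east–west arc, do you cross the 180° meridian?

Signed shortest Δλ = ((26.131 − -26.125 + 180) mod 360) − 180 = 52.256°.
Going east by 52.256° from -26.125° reaches +26.131° without touching 180°.

No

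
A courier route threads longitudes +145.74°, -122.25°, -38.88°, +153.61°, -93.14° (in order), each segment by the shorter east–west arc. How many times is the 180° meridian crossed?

Leg 1: +145.74° → -122.25°, shortest Δλ = 92.01° (east) — crosses 180°.
Leg 2: -122.25° → -38.88°, shortest Δλ = 83.37° (east) — does not cross 180°.
Leg 3: -38.88° → +153.61°, shortest Δλ = -167.51° (west) — crosses 180°.
Leg 4: +153.61° → -93.14°, shortest Δλ = 113.25° (east) — crosses 180°.
Total crossings: 3.

3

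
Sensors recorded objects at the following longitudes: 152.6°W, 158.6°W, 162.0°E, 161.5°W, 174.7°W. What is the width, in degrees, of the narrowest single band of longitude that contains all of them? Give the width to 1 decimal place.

Sort the longitudes: -174.7°, -161.5°, -158.6°, -152.6°, +162.0°.
Eastward gaps between consecutive values (wrapping around): 13.2°, 2.9°, 6.0°, 314.6°, 23.3°.
Largest gap = 314.6° ⇒ minimal covering band is its complement: 360° − 314.6° = 45.4°.
Band runs from +162.0° eastward to -152.6°, crossing the antimeridian.

45.4°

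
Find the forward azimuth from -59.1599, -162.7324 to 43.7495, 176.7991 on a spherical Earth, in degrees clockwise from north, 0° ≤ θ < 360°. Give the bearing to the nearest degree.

Δλ = 176.7991 − -162.7324 = 339.5315°; wrapped into (−180°, 180°]: -20.4685°.
θ = atan2( sin Δλ · cos φ₂ , cos φ₁ · sin φ₂ − sin φ₁ · cos φ₂ · cos Δλ )
  = atan2(-0.25261, 0.93557) = -15.110° → normalised to [0°, 360°): 344.890°.

345°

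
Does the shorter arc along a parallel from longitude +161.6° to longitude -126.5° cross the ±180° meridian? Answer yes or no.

Yes

Naïve |-126.5 − 161.6| = 288.1° > 180°, so the shorter arc goes the other way round — across 180°.
Signed shortest Δλ = ((-126.5 − 161.6 + 180) mod 360) − 180 = 71.9°.
Going east by 71.9° from +161.6° passes through 180° before reaching -126.5°.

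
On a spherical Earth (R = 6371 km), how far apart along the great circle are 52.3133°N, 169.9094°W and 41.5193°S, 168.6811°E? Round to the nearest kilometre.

Δλ = 168.6811 − -169.9094 = 338.5905°; wrapped into (−180°, 180°]: -21.4095°.
Δφ = -41.5193 − 52.3133 = -93.8326°.
a = sin²(Δφ/2) + cos φ₁ · cos φ₂ · sin²(Δλ/2) = 0.549214.
c = 2·atan2(√a, √(1−a)) = 1.66938 rad → d = 6371·c ≈ 10635.64 km.

10636 km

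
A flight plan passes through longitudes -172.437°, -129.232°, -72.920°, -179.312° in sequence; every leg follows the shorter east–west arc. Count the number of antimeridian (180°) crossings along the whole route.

Leg 1: -172.437° → -129.232°, shortest Δλ = 43.205° (east) — does not cross 180°.
Leg 2: -129.232° → -72.920°, shortest Δλ = 56.312° (east) — does not cross 180°.
Leg 3: -72.920° → -179.312°, shortest Δλ = -106.392° (west) — does not cross 180°.
Total crossings: 0.

0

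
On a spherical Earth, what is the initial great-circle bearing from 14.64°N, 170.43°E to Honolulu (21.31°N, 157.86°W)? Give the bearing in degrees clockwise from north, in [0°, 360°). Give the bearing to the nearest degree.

Δλ = -157.86 − 170.43 = -328.29°; wrapped into (−180°, 180°]: 31.71°.
θ = atan2( sin Δλ · cos φ₂ , cos φ₁ · sin φ₂ − sin φ₁ · cos φ₂ · cos Δλ )
  = atan2(0.48968, 0.15130) = 72.830° → normalised to [0°, 360°): 72.830°.

73°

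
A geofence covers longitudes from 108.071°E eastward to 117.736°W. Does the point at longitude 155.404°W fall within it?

Yes

Band width going east from +108.071° to -117.736°: ((-117.736 − 108.071) mod 360) = 134.193°.
Offset of -155.404° east of the west edge: ((-155.404 − 108.071) mod 360) = 96.525°.
96.525° ≤ 134.193° ⇒ inside.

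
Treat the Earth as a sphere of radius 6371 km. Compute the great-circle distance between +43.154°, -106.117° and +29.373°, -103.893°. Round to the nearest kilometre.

Δλ = -103.893 − -106.117 = 2.224°.
Δφ = 29.373 − 43.154 = -13.781°.
a = sin²(Δφ/2) + cos φ₁ · cos φ₂ · sin²(Δλ/2) = 0.014633.
c = 2·atan2(√a, √(1−a)) = 0.24253 rad → d = 6371·c ≈ 1545.13 km.

1545 km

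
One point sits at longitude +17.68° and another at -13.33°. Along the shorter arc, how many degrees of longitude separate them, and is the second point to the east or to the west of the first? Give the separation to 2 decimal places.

31.01° west

Raw difference: -13.33 − 17.68 = -31.01°.
Normalise into (−180°, 180°]: -31.01° stays -31.01°.
Negative ⇒ the second point lies to the west; separation 31.01°.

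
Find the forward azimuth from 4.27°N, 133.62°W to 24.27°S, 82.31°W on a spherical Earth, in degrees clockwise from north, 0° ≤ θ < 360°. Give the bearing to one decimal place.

122.4°

Δλ = -82.31 − -133.62 = 51.31°.
θ = atan2( sin Δλ · cos φ₂ , cos φ₁ · sin φ₂ − sin φ₁ · cos φ₂ · cos Δλ )
  = atan2(0.71155, -0.45233) = 122.444° → normalised to [0°, 360°): 122.444°.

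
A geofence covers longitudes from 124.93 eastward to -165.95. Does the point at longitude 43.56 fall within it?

No

Band width going east from +124.93° to -165.95°: ((-165.95 − 124.93) mod 360) = 69.12°.
Offset of +43.56° east of the west edge: ((43.56 − 124.93) mod 360) = 278.63°.
278.63° > 69.12° ⇒ outside.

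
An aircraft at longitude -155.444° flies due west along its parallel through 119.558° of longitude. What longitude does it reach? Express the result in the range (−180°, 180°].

Start at -155.444°; shift −119.558° → -275.002°.
-275.002° lies outside (−180°, 180°]; add 360° → +84.998°.

+84.998°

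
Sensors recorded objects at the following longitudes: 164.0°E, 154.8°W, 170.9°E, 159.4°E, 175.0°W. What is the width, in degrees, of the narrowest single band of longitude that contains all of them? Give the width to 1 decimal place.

45.8°

Sort the longitudes: -175.0°, -154.8°, +159.4°, +164.0°, +170.9°.
Eastward gaps between consecutive values (wrapping around): 20.2°, 314.2°, 4.6°, 6.9°, 14.1°.
Largest gap = 314.2° ⇒ minimal covering band is its complement: 360° − 314.2° = 45.8°.
Band runs from +159.4° eastward to -154.8°, crossing the antimeridian.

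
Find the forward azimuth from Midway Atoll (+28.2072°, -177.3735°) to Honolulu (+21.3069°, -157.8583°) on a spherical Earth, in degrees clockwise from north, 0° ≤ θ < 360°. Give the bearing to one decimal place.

106.9°

Δλ = -157.8583 − -177.3735 = 19.5152°.
θ = atan2( sin Δλ · cos φ₂ , cos φ₁ · sin φ₂ − sin φ₁ · cos φ₂ · cos Δλ )
  = atan2(0.31122, -0.09484) = 106.949° → normalised to [0°, 360°): 106.949°.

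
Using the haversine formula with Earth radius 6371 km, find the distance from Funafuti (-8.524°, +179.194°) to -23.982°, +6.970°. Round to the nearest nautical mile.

8803 nmi

Δλ = 6.970 − 179.194 = -172.224°.
Δφ = -23.982 − -8.524 = -15.458°.
a = sin²(Δφ/2) + cos φ₁ · cos φ₂ · sin²(Δλ/2) = 0.917513.
c = 2·atan2(√a, √(1−a)) = 2.55898 rad → d = 6371·c ≈ 16303.24 km ≈ 8803.05 nmi.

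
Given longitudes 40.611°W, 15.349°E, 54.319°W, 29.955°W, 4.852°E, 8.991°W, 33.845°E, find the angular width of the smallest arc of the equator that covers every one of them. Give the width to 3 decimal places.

88.164°

Sort the longitudes: -54.319°, -40.611°, -29.955°, -8.991°, +4.852°, +15.349°, +33.845°.
Eastward gaps between consecutive values (wrapping around): 13.708°, 10.656°, 20.964°, 13.843°, 10.497°, 18.496°, 271.836°.
Largest gap = 271.836° ⇒ minimal covering band is its complement: 360° − 271.836° = 88.164°.
Band runs from -54.319° eastward to +33.845°.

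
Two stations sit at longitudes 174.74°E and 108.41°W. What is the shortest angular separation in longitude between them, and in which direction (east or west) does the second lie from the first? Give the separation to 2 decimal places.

76.85° east

Raw difference: -108.41 − 174.74 = -283.15°.
Normalise into (−180°, 180°]: -283.15° + 360° = 76.85°.
Positive ⇒ the second point lies to the east; separation 76.85°.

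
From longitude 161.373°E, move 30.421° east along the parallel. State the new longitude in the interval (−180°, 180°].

Start at +161.373°; shift +30.421° → +191.794°.
+191.794° lies outside (−180°, 180°]; subtract 360° → -168.206°.

168.206°W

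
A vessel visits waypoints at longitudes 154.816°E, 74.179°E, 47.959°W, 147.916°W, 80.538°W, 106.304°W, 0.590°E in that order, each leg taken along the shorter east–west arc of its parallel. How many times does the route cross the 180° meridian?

Leg 1: +154.816° → +74.179°, shortest Δλ = -80.637° (west) — does not cross 180°.
Leg 2: +74.179° → -47.959°, shortest Δλ = -122.138° (west) — does not cross 180°.
Leg 3: -47.959° → -147.916°, shortest Δλ = -99.957° (west) — does not cross 180°.
Leg 4: -147.916° → -80.538°, shortest Δλ = 67.378° (east) — does not cross 180°.
Leg 5: -80.538° → -106.304°, shortest Δλ = -25.766° (west) — does not cross 180°.
Leg 6: -106.304° → +0.590°, shortest Δλ = 106.894° (east) — does not cross 180°.
Total crossings: 0.

0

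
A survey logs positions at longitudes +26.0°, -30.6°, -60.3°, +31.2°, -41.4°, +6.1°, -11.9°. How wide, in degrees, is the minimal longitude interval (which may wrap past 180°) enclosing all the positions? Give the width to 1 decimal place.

Sort the longitudes: -60.3°, -41.4°, -30.6°, -11.9°, +6.1°, +26.0°, +31.2°.
Eastward gaps between consecutive values (wrapping around): 18.9°, 10.8°, 18.7°, 18.0°, 19.9°, 5.2°, 268.5°.
Largest gap = 268.5° ⇒ minimal covering band is its complement: 360° − 268.5° = 91.5°.
Band runs from -60.3° eastward to +31.2°.

91.5°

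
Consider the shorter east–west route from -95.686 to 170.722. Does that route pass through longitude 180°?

Naïve |170.722 − -95.686| = 266.408° > 180°, so the shorter arc goes the other way round — across 180°.
Signed shortest Δλ = ((170.722 − -95.686 + 180) mod 360) − 180 = -93.592°.
Going west by 93.592° from -95.686° passes through 180° before reaching +170.722°.

Yes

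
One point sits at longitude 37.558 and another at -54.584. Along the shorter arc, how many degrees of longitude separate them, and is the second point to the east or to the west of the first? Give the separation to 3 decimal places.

92.142° west

Raw difference: -54.584 − 37.558 = -92.142°.
Normalise into (−180°, 180°]: -92.142° stays -92.142°.
Negative ⇒ the second point lies to the west; separation 92.142°.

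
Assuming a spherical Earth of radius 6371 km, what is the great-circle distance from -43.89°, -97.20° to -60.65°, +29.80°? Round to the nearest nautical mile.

4019 nmi

Δλ = 29.80 − -97.20 = 127.00°.
Δφ = -60.65 − -43.89 = -16.76°.
a = sin²(Δφ/2) + cos φ₁ · cos φ₂ · sin²(Δλ/2) = 0.304146.
c = 2·atan2(√a, √(1−a)) = 1.16831 rad → d = 6371·c ≈ 7443.30 km ≈ 4019.06 nmi.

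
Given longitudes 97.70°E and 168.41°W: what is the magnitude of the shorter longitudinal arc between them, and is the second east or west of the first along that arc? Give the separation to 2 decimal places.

Raw difference: -168.41 − 97.70 = -266.11°.
Normalise into (−180°, 180°]: -266.11° + 360° = 93.89°.
Positive ⇒ the second point lies to the east; separation 93.89°.

93.89° east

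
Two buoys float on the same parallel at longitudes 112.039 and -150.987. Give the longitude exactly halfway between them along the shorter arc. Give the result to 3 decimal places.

Signed shortest Δλ from +112.039° to -150.987° is +96.974°.
Midpoint longitude = +112.039° + (+96.974°)/2 = +112.039° + 48.487° = +160.526°.
(The naïve average (+112.039 + -150.987)/2 = -19.474° is on the wrong side of the globe.)

+160.526°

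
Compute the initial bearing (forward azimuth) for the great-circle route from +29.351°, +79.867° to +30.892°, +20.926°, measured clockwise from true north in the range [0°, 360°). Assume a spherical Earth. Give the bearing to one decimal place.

Δλ = 20.926 − 79.867 = -58.941°.
θ = atan2( sin Δλ · cos φ₂ , cos φ₁ · sin φ₂ − sin φ₁ · cos φ₂ · cos Δλ )
  = atan2(-0.73511, 0.23051) = -72.590° → normalised to [0°, 360°): 287.410°.

287.4°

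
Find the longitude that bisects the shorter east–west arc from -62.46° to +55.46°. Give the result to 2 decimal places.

Signed shortest Δλ from -62.46° to +55.46° is +117.92°.
Midpoint longitude = -62.46° + (+117.92°)/2 = -62.46° + 58.96° = -3.50°.

-3.50°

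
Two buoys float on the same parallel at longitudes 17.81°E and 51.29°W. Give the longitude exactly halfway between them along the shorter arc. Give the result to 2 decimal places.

16.74°W

Signed shortest Δλ from +17.81° to -51.29° is -69.10°.
Midpoint longitude = +17.81° + (-69.10°)/2 = +17.81° − 34.55° = -16.74°.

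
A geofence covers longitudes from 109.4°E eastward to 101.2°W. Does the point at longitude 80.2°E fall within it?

No

Band width going east from +109.4° to -101.2°: ((-101.2 − 109.4) mod 360) = 149.4°.
Offset of +80.2° east of the west edge: ((80.2 − 109.4) mod 360) = 330.8°.
330.8° > 149.4° ⇒ outside.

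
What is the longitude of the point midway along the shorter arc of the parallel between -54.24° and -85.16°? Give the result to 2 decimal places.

-69.70°

Signed shortest Δλ from -54.24° to -85.16° is -30.92°.
Midpoint longitude = -54.24° + (-30.92°)/2 = -54.24° − 15.46° = -69.70°.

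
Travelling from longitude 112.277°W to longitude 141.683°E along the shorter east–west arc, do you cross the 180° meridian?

Yes

Naïve |141.683 − -112.277| = 253.96° > 180°, so the shorter arc goes the other way round — across 180°.
Signed shortest Δλ = ((141.683 − -112.277 + 180) mod 360) − 180 = -106.04°.
Going west by 106.04° from -112.277° passes through 180° before reaching +141.683°.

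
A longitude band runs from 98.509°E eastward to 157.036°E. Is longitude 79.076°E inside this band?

Band width going east from +98.509° to +157.036°: ((157.036 − 98.509) mod 360) = 58.527°.
Offset of +79.076° east of the west edge: ((79.076 − 98.509) mod 360) = 340.567°.
340.567° > 58.527° ⇒ outside.

No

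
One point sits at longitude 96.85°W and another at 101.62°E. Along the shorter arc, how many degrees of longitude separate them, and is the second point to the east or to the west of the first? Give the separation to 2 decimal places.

161.53° west

Raw difference: 101.62 − -96.85 = 198.47°.
Normalise into (−180°, 180°]: 198.47° − 360° = -161.53°.
Negative ⇒ the second point lies to the west; separation 161.53°.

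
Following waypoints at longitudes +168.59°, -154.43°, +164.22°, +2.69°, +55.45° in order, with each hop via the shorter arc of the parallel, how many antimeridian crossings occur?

Leg 1: +168.59° → -154.43°, shortest Δλ = 36.98° (east) — crosses 180°.
Leg 2: -154.43° → +164.22°, shortest Δλ = -41.35° (west) — crosses 180°.
Leg 3: +164.22° → +2.69°, shortest Δλ = -161.53° (west) — does not cross 180°.
Leg 4: +2.69° → +55.45°, shortest Δλ = 52.76° (east) — does not cross 180°.
Total crossings: 2.

2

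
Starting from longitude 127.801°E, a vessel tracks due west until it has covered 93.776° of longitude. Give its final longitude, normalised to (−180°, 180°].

Start at +127.801°; shift −93.776° → +34.025°.
+34.025° already lies in (−180°, 180°].

34.025°E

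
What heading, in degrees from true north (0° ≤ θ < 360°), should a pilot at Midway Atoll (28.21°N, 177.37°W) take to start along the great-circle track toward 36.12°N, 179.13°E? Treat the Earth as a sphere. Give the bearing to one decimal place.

Δλ = 179.13 − -177.37 = 356.50°; wrapped into (−180°, 180°]: -3.50°.
θ = atan2( sin Δλ · cos φ₂ , cos φ₁ · sin φ₂ − sin φ₁ · cos φ₂ · cos Δλ )
  = atan2(-0.04931, 0.13833) = -19.621° → normalised to [0°, 360°): 340.379°.

340.4°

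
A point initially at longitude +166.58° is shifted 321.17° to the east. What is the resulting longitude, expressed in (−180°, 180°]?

+127.75°

Start at +166.58°; shift +321.17° → +487.75°.
+487.75° lies outside (−180°, 180°]; subtract 360° → +127.75°.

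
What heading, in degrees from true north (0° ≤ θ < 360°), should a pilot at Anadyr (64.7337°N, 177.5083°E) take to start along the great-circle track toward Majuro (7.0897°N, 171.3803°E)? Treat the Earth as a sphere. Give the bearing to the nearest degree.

Δλ = 171.3803 − 177.5083 = -6.1280°.
θ = atan2( sin Δλ · cos φ₂ , cos φ₁ · sin φ₂ − sin φ₁ · cos φ₂ · cos Δλ )
  = atan2(-0.10593, -0.83961) = -172.809° → normalised to [0°, 360°): 187.191°.

187°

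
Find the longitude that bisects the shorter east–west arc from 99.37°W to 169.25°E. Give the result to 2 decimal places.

145.06°W

Signed shortest Δλ from -99.37° to +169.25° is -91.38°.
Midpoint longitude = -99.37° + (-91.38°)/2 = -99.37° − 45.69° = -145.06°.
(The naïve average (-99.37 + +169.25)/2 = 34.94° is on the wrong side of the globe.)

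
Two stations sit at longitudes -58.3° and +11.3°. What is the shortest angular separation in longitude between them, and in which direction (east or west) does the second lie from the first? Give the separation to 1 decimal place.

69.6° east

Raw difference: 11.3 − -58.3 = 69.6°.
Normalise into (−180°, 180°]: 69.6° stays 69.6°.
Positive ⇒ the second point lies to the east; separation 69.6°.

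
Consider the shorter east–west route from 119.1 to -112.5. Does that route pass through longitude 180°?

Naïve |-112.5 − 119.1| = 231.6° > 180°, so the shorter arc goes the other way round — across 180°.
Signed shortest Δλ = ((-112.5 − 119.1 + 180) mod 360) − 180 = 128.4°.
Going east by 128.4° from +119.1° passes through 180° before reaching -112.5°.

Yes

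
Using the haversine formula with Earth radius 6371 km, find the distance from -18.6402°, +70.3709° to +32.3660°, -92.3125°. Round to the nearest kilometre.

Δλ = -92.3125 − 70.3709 = -162.6834°.
Δφ = 32.3660 − -18.6402 = 51.0062°.
a = sin²(Δφ/2) + cos φ₁ · cos φ₂ · sin²(Δλ/2) = 0.967583.
c = 2·atan2(√a, √(1−a)) = 2.77953 rad → d = 6371·c ≈ 17708.36 km.

17708 km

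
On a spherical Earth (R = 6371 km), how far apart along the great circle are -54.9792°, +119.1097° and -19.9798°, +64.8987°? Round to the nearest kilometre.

Δλ = 64.8987 − 119.1097 = -54.2110°.
Δφ = -19.9798 − -54.9792 = 34.9994°.
a = sin²(Δφ/2) + cos φ₁ · cos φ₂ · sin²(Δλ/2) = 0.202386.
c = 2·atan2(√a, √(1−a)) = 0.93325 rad → d = 6371·c ≈ 5945.72 km.

5946 km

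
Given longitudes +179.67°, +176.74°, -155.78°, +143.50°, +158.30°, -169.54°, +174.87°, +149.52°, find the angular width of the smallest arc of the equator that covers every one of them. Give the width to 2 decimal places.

60.72°

Sort the longitudes: -169.54°, -155.78°, +143.50°, +149.52°, +158.30°, +174.87°, +176.74°, +179.67°.
Eastward gaps between consecutive values (wrapping around): 13.76°, 299.28°, 6.02°, 8.78°, 16.57°, 1.87°, 2.93°, 10.79°.
Largest gap = 299.28° ⇒ minimal covering band is its complement: 360° − 299.28° = 60.72°.
Band runs from +143.50° eastward to -155.78°, crossing the antimeridian.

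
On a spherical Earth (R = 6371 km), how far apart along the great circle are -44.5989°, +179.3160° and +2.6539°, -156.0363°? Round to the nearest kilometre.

5796 km

Δλ = -156.0363 − 179.3160 = -335.3523°; wrapped into (−180°, 180°]: 24.6477°.
Δφ = 2.6539 − -44.5989 = 47.2528°.
a = sin²(Δφ/2) + cos φ₁ · cos φ₂ · sin²(Δλ/2) = 0.193020.
c = 2·atan2(√a, √(1−a)) = 0.90973 rad → d = 6371·c ≈ 5795.88 km.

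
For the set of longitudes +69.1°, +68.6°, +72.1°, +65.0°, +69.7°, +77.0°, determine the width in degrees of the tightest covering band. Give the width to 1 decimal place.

Sort the longitudes: +65.0°, +68.6°, +69.1°, +69.7°, +72.1°, +77.0°.
Eastward gaps between consecutive values (wrapping around): 3.6°, 0.5°, 0.6°, 2.4°, 4.9°, 348.0°.
Largest gap = 348.0° ⇒ minimal covering band is its complement: 360° − 348.0° = 12.0°.
Band runs from +65.0° eastward to +77.0°.

12.0°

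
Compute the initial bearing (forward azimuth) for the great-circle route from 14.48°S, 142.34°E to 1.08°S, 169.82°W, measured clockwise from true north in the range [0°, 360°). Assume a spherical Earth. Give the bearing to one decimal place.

Δλ = -169.82 − 142.34 = -312.16°; wrapped into (−180°, 180°]: 47.84°.
θ = atan2( sin Δλ · cos φ₂ , cos φ₁ · sin φ₂ − sin φ₁ · cos φ₂ · cos Δλ )
  = atan2(0.74114, 0.14955) = 78.592° → normalised to [0°, 360°): 78.592°.

78.6°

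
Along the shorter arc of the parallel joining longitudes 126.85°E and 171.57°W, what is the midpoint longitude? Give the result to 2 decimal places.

Signed shortest Δλ from +126.85° to -171.57° is +61.58°.
Midpoint longitude = +126.85° + (+61.58°)/2 = +126.85° + 30.79° = +157.64°.
(The naïve average (+126.85 + -171.57)/2 = -22.36° is on the wrong side of the globe.)

157.64°E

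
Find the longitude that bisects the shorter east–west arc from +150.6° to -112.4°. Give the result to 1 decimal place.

-160.9°

Signed shortest Δλ from +150.6° to -112.4° is +97.0°.
Midpoint longitude = +150.6° + (+97.0°)/2 = +150.6° + 48.5° = +199.1°.
Normalise into (−180°, 180°]: -160.9°.
(The naïve average (+150.6 + -112.4)/2 = 19.1° is on the wrong side of the globe.)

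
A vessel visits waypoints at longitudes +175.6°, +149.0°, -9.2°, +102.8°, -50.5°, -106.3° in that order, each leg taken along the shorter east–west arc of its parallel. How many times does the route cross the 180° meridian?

Leg 1: +175.6° → +149.0°, shortest Δλ = -26.6° (west) — does not cross 180°.
Leg 2: +149.0° → -9.2°, shortest Δλ = -158.2° (west) — does not cross 180°.
Leg 3: -9.2° → +102.8°, shortest Δλ = 112.0° (east) — does not cross 180°.
Leg 4: +102.8° → -50.5°, shortest Δλ = -153.3° (west) — does not cross 180°.
Leg 5: -50.5° → -106.3°, shortest Δλ = -55.8° (west) — does not cross 180°.
Total crossings: 0.

0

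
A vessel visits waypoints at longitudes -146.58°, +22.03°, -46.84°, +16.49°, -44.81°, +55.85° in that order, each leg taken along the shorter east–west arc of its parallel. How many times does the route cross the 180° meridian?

0

Leg 1: -146.58° → +22.03°, shortest Δλ = 168.61° (east) — does not cross 180°.
Leg 2: +22.03° → -46.84°, shortest Δλ = -68.87° (west) — does not cross 180°.
Leg 3: -46.84° → +16.49°, shortest Δλ = 63.33° (east) — does not cross 180°.
Leg 4: +16.49° → -44.81°, shortest Δλ = -61.3° (west) — does not cross 180°.
Leg 5: -44.81° → +55.85°, shortest Δλ = 100.66° (east) — does not cross 180°.
Total crossings: 0.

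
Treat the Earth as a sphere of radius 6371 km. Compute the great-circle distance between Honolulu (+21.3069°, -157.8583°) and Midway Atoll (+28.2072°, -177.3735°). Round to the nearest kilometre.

2111 km

Δλ = -177.3735 − -157.8583 = -19.5152°.
Δφ = 28.2072 − 21.3069 = 6.9003°.
a = sin²(Δφ/2) + cos φ₁ · cos φ₂ · sin²(Δλ/2) = 0.027204.
c = 2·atan2(√a, √(1−a)) = 0.33139 rad → d = 6371·c ≈ 2111.26 km.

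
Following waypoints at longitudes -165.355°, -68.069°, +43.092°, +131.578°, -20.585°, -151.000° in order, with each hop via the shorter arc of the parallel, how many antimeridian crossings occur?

Leg 1: -165.355° → -68.069°, shortest Δλ = 97.286° (east) — does not cross 180°.
Leg 2: -68.069° → +43.092°, shortest Δλ = 111.161° (east) — does not cross 180°.
Leg 3: +43.092° → +131.578°, shortest Δλ = 88.486° (east) — does not cross 180°.
Leg 4: +131.578° → -20.585°, shortest Δλ = -152.163° (west) — does not cross 180°.
Leg 5: -20.585° → -151.000°, shortest Δλ = -130.415° (west) — does not cross 180°.
Total crossings: 0.

0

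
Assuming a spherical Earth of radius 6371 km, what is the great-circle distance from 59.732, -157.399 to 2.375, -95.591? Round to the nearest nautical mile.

Δλ = -95.591 − -157.399 = 61.808°.
Δφ = 2.375 − 59.732 = -57.357°.
a = sin²(Δφ/2) + cos φ₁ · cos φ₂ · sin²(Δλ/2) = 0.363145.
c = 2·atan2(√a, √(1−a)) = 1.29355 rad → d = 6371·c ≈ 8241.19 km ≈ 4449.89 nmi.

4450 nmi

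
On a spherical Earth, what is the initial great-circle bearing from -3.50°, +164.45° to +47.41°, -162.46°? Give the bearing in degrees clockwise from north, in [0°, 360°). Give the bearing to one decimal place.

25.6°

Δλ = -162.46 − 164.45 = -326.91°; wrapped into (−180°, 180°]: 33.09°.
θ = atan2( sin Δλ · cos φ₂ , cos φ₁ · sin φ₂ − sin φ₁ · cos φ₂ · cos Δλ )
  = atan2(0.36947, 0.76946) = 25.649° → normalised to [0°, 360°): 25.649°.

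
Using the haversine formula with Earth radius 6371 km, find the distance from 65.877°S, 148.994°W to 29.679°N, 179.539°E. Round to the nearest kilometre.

10961 km

Δλ = 179.539 − -148.994 = 328.533°; wrapped into (−180°, 180°]: -31.467°.
Δφ = 29.679 − -65.877 = 95.556°.
a = sin²(Δφ/2) + cos φ₁ · cos φ₂ · sin²(Δλ/2) = 0.574518.
c = 2·atan2(√a, √(1−a)) = 1.72039 rad → d = 6371·c ≈ 10960.61 km.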